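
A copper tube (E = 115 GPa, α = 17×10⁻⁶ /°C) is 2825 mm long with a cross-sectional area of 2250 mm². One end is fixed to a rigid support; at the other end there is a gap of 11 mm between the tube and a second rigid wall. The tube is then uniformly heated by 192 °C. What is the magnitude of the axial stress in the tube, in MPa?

σ ≈ 0 MPa

Free thermal elongation = αΔT L = 17×10⁻⁶ × 192 × 2825 = 9.221 mm.
This is smaller than the 11 mm clearance, so the tube expands freely without reaching the stop — the stress is zero.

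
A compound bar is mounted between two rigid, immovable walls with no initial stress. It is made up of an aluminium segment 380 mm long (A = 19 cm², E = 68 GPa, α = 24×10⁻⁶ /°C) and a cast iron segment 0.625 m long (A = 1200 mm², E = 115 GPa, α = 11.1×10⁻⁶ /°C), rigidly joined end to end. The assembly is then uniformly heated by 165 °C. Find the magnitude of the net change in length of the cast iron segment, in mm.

With the walls removed the bar would change length by δ_free = Σ αᵢΔT Lᵢ = 24×10⁻⁶×165×380 + 11.1×10⁻⁶×165×625 = 2.649 mm.
Since the ends are fixed, an axial force P builds up, equal in every segment, with P · Σ Lᵢ/(AᵢEᵢ) = δ_free.
Σ Lᵢ/(AᵢEᵢ) = 380/(1900×68×10³) + 625/(1200×115×10³) = 7.47×10⁻⁶ mm/N.
So P = 2.649 / 7.47×10⁻⁶ = 354.7 kN, compressive.
For the cast iron segment, free thermal change = 11.1×10⁻⁶×165×625 = 1.145 mm and elastic change from P = 354700×625/(1200×115×10³) = 1.606 mm; these oppose, so the net change is 0.462 mm (segment shortens).

|ΔL| ≈ 0.462 mm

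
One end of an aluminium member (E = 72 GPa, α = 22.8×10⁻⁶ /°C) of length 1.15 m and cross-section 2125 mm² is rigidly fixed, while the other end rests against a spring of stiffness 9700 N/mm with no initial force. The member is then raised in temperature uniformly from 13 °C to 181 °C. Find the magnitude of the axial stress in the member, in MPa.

σ ≈ 18.7 MPa (compressive)

If the spring were absent the member would lengthen by αΔT L = 22.8×10⁻⁶ × 168 × 1150 = 4.405 mm.
With a force P in the spring, the elastic change of the member is PL/(AE) and that of the spring is P/k; compatibility requires their sum to equal δ_free.
So P = δ_free / [L/(AE) + 1/k] = 4.405 / [ 1150/(2125×72×10³) + 1/(9700) ].
P = 4.405 / 0.0001106 = 39820 N.
σ = P/A = 39820/2125 = 18.74 MPa.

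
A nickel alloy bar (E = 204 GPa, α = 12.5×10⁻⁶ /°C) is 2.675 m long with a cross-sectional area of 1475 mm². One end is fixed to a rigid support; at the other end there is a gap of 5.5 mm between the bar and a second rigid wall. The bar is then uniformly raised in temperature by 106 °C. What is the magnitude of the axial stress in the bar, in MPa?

σ ≈ 0 MPa

Free thermal elongation = αΔT L = 12.5×10⁻⁶ × 106 × 2675 = 3.544 mm.
This is smaller than the 5.5 mm clearance, so the bar expands freely without reaching the stop — the stress is zero.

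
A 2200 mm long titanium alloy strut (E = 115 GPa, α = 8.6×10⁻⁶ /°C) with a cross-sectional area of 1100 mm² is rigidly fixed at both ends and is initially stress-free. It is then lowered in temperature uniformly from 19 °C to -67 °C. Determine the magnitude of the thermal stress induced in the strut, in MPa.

The supports are rigid, so the total axial strain is zero. The restrained thermal strain is ε = αΔT = 8.6×10⁻⁶ × 86 = 739.6×10⁻⁶.
σ = EαΔT = 115×10³ × 8.6×10⁻⁶ × 86 = 85.05 MPa (tensile; the strut is trying to contract).

σ ≈ 85.1 MPa (tensile)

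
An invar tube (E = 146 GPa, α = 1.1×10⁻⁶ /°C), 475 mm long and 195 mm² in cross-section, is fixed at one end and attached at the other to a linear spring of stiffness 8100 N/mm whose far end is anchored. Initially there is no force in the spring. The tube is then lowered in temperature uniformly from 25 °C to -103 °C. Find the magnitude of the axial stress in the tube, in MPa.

σ ≈ 2.45 MPa (tensile)

If the spring were absent the tube would shorten by αΔT L = 1.1×10⁻⁶ × 128 × 475 = 0.06688 mm.
Let P be the tensile force in the spring. The tube extends elastically by PL/(AE) and the spring stretches by P/k; together these equal δ_free.
P [ L/(AE) + 1/k ] = δ_free → P [ 475/(195×146×10³) + 1/(8100) ] = 0.06688.
P = 0.06688 / 0.0001401 = 477.2 N.
σ = P/A = 477.2/195 = 2.447 MPa.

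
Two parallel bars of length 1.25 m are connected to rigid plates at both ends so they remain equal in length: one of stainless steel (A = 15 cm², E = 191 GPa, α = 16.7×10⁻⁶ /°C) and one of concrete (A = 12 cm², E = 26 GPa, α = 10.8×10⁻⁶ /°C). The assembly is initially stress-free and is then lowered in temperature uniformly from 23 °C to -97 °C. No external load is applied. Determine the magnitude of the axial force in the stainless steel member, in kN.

P ≈ 19.9 kN (tensile in the stainless steel)

The stainless steel has the larger α, so on cooling it would change length more than the concrete if both were free. The rigid plates force a common final length, so the stainless steel is put into tension and the concrete into compression, with equal and opposite forces P (no external load).
Setting the final lengths equal and cancelling L: (α₁ − α₂)ΔT = P/(A₁E₁) + P/(A₂E₂).
|α₁ − α₂|·ΔT = 5.9×10⁻⁶ × 120 = 0.000708.
1/(A₁E₁) + 1/(A₂E₂) = 1/(1500×191×10³) + 1/(1200×26×10³) = 3.554×10⁻⁸ N⁻¹.
P = 0.000708 / 3.554×10⁻⁸ = 19920 N = 19.92 kN.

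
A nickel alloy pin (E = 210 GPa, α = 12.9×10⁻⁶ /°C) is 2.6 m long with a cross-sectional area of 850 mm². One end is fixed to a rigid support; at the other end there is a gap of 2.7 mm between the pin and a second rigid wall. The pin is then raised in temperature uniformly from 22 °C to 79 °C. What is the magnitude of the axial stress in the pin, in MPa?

Free thermal elongation = αΔT L = 12.9×10⁻⁶ × 57 × 2600 = 1.912 mm.
Since δ_free = 1.91 mm is less than the 2.7 mm gap, the pin never touches the wall. No axial force develops.

σ ≈ 0 MPa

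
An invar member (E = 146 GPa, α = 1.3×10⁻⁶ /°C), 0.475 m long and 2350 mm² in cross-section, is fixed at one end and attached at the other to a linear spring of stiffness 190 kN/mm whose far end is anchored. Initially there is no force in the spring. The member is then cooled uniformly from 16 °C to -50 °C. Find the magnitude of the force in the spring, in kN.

P ≈ 6.13 kN

The unrestrained thermal change is αΔT L = 1.3×10⁻⁶ × 66 × 475 = 0.04075 mm.
With a force P in the spring, the elastic change of the member is PL/(AE) and that of the spring is P/k; compatibility requires their sum to equal δ_free.
P [ L/(AE) + 1/k ] = δ_free → P [ 475/(2350×146×10³) + 1/(190×10³) ] = 0.04075.
P = 0.04075 / 6.648×10⁻⁶ = 6131 N.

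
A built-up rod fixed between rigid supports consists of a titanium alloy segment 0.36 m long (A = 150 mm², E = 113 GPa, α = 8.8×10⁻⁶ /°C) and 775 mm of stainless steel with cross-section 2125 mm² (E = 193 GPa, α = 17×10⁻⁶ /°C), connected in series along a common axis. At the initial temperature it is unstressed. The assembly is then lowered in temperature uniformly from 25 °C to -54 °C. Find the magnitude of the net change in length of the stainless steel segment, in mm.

|ΔL| ≈ 0.935 mm

If the supports were absent, the total length change would be Σ αᵢΔT Lᵢ = 8.8×10⁻⁶×79×360 + 17×10⁻⁶×79×775 = 1.291 mm.
Since the ends are fixed, an axial force P builds up, equal in every segment, with P · Σ Lᵢ/(AᵢEᵢ) = δ_free.
Σ Lᵢ/(AᵢEᵢ) = 360/(150×113×10³) + 775/(2125×193×10³) = 2.313×10⁻⁵ mm/N.
So P = 1.291 / 2.313×10⁻⁵ = 55.82 kN, tensile.
For the stainless steel segment, free thermal change = 17×10⁻⁶×79×775 = 1.041 mm and elastic change from P = 55820×775/(2125×193×10³) = 0.1055 mm; these oppose, so the net change is 0.935 mm (segment shortens).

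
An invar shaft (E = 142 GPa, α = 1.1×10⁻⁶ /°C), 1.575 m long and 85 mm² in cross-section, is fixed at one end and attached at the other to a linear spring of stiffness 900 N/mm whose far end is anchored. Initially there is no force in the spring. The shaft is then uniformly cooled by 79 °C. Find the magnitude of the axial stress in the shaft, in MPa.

Free thermal contraction: δ_free = αΔT L = 1.1×10⁻⁶ × 79 × 1575 = 0.1369 mm.
Let P be the tensile force in the spring. The shaft extends elastically by PL/(AE) and the spring stretches by P/k; together these equal δ_free.
So P = δ_free / [L/(AE) + 1/k] = 0.1369 / [ 1575/(85×142×10³) + 1/(900) ].
P = 0.1369 / 0.001242 = 110.2 N.
σ = P/A = 110.2/85 = 1.297 MPa.

σ ≈ 1.3 MPa (tensile)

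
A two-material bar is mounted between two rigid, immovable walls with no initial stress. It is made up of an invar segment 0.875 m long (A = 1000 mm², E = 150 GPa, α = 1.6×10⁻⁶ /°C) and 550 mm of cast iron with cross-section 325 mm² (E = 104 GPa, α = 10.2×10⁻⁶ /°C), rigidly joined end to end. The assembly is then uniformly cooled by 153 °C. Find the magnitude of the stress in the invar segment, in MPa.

With the walls removed the bar would change length by δ_free = Σ αᵢΔT Lᵢ = 1.6×10⁻⁶×153×875 + 10.2×10⁻⁶×153×550 = 1.073 mm.
Since the ends are fixed, an axial force P builds up, equal in every segment, with P · Σ Lᵢ/(AᵢEᵢ) = δ_free.
Σ Lᵢ/(AᵢEᵢ) = 875/(1000×150×10³) + 550/(325×104×10³) = 2.211×10⁻⁵ mm/N.
Hence P = δ_free / Σ(L/AE) = 1.073/2.211×10⁻⁵ = 48.52 kN (tensile).
σ_{invar} = P / A = 48520 / 1000 = 48.52 MPa.

σ ≈ 48.5 MPa (tensile)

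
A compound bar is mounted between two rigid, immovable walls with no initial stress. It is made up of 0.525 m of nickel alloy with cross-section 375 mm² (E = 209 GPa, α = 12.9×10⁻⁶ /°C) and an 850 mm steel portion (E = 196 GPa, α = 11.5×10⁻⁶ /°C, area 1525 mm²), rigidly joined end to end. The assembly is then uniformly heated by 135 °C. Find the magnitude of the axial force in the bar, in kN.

If the supports were absent, the total length change would be Σ αᵢΔT Lᵢ = 12.9×10⁻⁶×135×525 + 11.5×10⁻⁶×135×850 = 2.234 mm.
The walls prevent any net length change, so an axial force P (same in every segment) develops. Compatibility: P · Σ Lᵢ/(AᵢEᵢ) = δ_free.
Σ Lᵢ/(AᵢEᵢ) = 525/(375×209×10³) + 850/(1525×196×10³) = 9.542×10⁻⁶ mm/N.
Hence P = δ_free / Σ(L/AE) = 2.234/9.542×10⁻⁶ = 234.1 kN (compressive).

P ≈ 234 kN (compressive)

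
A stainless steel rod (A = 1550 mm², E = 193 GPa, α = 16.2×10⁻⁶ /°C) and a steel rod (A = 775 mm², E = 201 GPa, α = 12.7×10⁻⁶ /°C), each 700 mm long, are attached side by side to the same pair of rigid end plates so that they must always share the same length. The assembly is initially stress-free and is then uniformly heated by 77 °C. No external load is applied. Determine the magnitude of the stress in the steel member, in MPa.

The stainless steel has the larger α, so on heating it would change length more than the steel if both were free. The rigid plates force a common final length, so the stainless steel is put into compression and the steel into tension, with equal and opposite forces P (no external load).
Equating the net (thermal + elastic) strains gives |α₁ − α₂|·ΔT = P·[1/(A₁E₁) + 1/(A₂E₂)].
|α₁ − α₂|·ΔT = 3.5×10⁻⁶ × 77 = 0.0002695.
1/(A₁E₁) + 1/(A₂E₂) = 1/(1550×193×10³) + 1/(775×201×10³) = 9.762×10⁻⁹ N⁻¹.
So P = 0.0002695 / 9.762×10⁻⁹ = 27.61 kN.
σ_{steel} = P/A₂ = 27610/775 = 35.62 MPa, tensile.

σ ≈ 35.6 MPa (tensile)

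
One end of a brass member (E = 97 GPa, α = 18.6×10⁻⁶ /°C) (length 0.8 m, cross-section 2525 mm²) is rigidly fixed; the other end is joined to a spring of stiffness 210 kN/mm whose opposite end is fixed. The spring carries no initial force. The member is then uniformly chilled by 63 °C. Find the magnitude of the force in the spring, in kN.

P ≈ 117 kN

If the spring were absent the member would shorten by αΔT L = 18.6×10⁻⁶ × 63 × 800 = 0.9374 mm.
Let P be the tensile force in the spring. The member extends elastically by PL/(AE) and the spring stretches by P/k; together these equal δ_free.
So P = δ_free / [L/(AE) + 1/k] = 0.9374 / [ 800/(2525×97×10³) + 1/(210×10³) ].
P = 0.9374 / 8.028×10⁻⁶ = 116800 N.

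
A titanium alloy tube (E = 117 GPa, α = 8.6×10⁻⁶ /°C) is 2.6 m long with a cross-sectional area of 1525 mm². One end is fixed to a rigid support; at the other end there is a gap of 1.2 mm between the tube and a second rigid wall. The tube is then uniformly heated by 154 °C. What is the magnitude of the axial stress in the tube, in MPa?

Free thermal elongation = αΔT L = 8.6×10⁻⁶ × 154 × 2600 = 3.443 mm.
After closing the 1.2 mm clearance, 3.443 − 1.2 = 2.243 mm of expansion remains to be suppressed by the wall.
That suppressed elongation corresponds to σ = E·Δ/L = 117×10³ × 2.243/2600 = 101 MPa.

σ ≈ 101 MPa (compressive)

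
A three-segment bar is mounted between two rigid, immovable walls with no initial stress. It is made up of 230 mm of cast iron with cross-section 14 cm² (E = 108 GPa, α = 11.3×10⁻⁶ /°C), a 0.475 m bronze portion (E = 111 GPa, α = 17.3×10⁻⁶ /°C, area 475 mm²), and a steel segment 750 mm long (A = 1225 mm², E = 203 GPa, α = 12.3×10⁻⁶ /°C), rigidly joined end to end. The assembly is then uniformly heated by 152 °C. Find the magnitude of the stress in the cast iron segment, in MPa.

Free thermal expansion of the whole bar: Σ αᵢΔT Lᵢ = 11.3×10⁻⁶×152×230 + 17.3×10⁻⁶×152×475 + 12.3×10⁻⁶×152×750 = 3.046 mm.
Since the ends are fixed, an axial force P builds up, equal in every segment, with P · Σ Lᵢ/(AᵢEᵢ) = δ_free.
The series flexibility is Σ Lᵢ/(AᵢEᵢ) = 230/(1400×108×10³) + 475/(475×111×10³) + 750/(1225×203×10³) = 1.355×10⁻⁵ mm/N.
P = 3.046 / 1.355×10⁻⁵ = 224900 N = 224.9 kN, compressive.
σ_{cast iron} = P / A = 224900 / 1400 = 160.6 MPa.

σ ≈ 161 MPa (compressive)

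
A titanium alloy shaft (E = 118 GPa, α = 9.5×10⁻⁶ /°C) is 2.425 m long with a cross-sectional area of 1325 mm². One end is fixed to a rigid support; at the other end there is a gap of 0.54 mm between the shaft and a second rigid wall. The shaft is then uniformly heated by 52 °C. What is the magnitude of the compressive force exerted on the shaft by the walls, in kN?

P ≈ 42.4 kN

If the wall were absent the shaft would grow by αΔT L = 9.5×10⁻⁶ × 52 × 2425 = 1.198 mm.
After closing the 0.54 mm clearance, 1.198 − 0.54 = 0.6579 mm of expansion remains to be suppressed by the wall.
Compatibility: PL/(AE) = 0.6579 mm, so σ = P/A = E × (0.6579/2425) = 32.02 MPa.
Force on the wall = σA = 32.02 × 1325 mm² = 42.42 kN.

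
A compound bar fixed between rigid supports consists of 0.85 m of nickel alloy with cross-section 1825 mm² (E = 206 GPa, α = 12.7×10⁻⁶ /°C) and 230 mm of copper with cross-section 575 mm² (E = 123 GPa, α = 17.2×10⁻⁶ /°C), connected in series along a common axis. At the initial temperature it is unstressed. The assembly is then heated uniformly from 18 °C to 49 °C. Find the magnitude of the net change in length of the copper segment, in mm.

Free thermal expansion of the whole bar: Σ αᵢΔT Lᵢ = 12.7×10⁻⁶×31×850 + 17.2×10⁻⁶×31×230 = 0.4573 mm.
Since the ends are fixed, an axial force P builds up, equal in every segment, with P · Σ Lᵢ/(AᵢEᵢ) = δ_free.
The series flexibility is Σ Lᵢ/(AᵢEᵢ) = 850/(1825×206×10³) + 230/(575×123×10³) = 5.513×10⁻⁶ mm/N.
P = 0.4573 / 5.513×10⁻⁶ = 82950 N = 82.95 kN, compressive.
For the copper segment, free thermal change = 17.2×10⁻⁶×31×230 = 0.1226 mm and elastic change from P = 82950×230/(575×123×10³) = 0.2697 mm; these oppose, so the net change is 0.147 mm (segment shortens).

|ΔL| ≈ 0.147 mm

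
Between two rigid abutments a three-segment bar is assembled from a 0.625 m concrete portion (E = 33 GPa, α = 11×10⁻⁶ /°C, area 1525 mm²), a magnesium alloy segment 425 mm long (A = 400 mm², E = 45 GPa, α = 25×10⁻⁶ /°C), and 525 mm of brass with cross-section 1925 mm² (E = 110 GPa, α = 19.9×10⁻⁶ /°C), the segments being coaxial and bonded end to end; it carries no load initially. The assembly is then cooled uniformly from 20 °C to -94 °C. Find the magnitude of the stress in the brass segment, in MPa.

σ ≈ 43 MPa (tensile)

Free thermal contraction of the whole bar: Σ αᵢΔT Lᵢ = 11×10⁻⁶×114×625 + 25×10⁻⁶×114×425 + 19.9×10⁻⁶×114×525 = 3.186 mm.
The rigid supports impose zero overall length change; the single axial force P common to all segments must satisfy P Σ Lᵢ/(AᵢEᵢ) = δ_free.
Σ Lᵢ/(AᵢEᵢ) = 625/(1525×33×10³) + 425/(400×45×10³) + 525/(1925×110×10³) = 3.851×10⁻⁵ mm/N.
So P = 3.186 / 3.851×10⁻⁵ = 82.73 kN, tensile.
σ_{brass} = P / A = 82730 / 1925 = 42.98 MPa.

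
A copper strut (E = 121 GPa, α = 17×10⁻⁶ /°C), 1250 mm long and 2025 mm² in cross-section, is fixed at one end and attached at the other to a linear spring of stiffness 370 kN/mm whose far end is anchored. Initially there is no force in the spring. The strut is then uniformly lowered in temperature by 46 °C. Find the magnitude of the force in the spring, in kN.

If the spring were absent the strut would shorten by αΔT L = 17×10⁻⁶ × 46 × 1250 = 0.9775 mm.
With a force P in the spring, the elastic change of the strut is PL/(AE) and that of the spring is P/k; compatibility requires their sum to equal δ_free.
P [ L/(AE) + 1/k ] = δ_free → P [ 1250/(2025×121×10³) + 1/(370×10³) ] = 0.9775.
P = 0.9775 / 7.804×10⁻⁶ = 125300 N.

P ≈ 125 kN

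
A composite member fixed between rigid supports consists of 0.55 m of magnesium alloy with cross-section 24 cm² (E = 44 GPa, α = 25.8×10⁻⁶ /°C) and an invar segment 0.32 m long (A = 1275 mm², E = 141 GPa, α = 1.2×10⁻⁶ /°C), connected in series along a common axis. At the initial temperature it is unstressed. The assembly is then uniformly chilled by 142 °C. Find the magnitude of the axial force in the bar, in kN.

With the walls removed the bar would change length by δ_free = Σ αᵢΔT Lᵢ = 25.8×10⁻⁶×142×550 + 1.2×10⁻⁶×142×320 = 2.07 mm.
The rigid supports impose zero overall length change; the single axial force P common to all segments must satisfy P Σ Lᵢ/(AᵢEᵢ) = δ_free.
The series flexibility is Σ Lᵢ/(AᵢEᵢ) = 550/(2400×44×10³) + 320/(1275×141×10³) = 6.988×10⁻⁶ mm/N.
P = 2.07 / 6.988×10⁻⁶ = 296100 N = 296.1 kN, tensile.

P ≈ 296 kN (tensile)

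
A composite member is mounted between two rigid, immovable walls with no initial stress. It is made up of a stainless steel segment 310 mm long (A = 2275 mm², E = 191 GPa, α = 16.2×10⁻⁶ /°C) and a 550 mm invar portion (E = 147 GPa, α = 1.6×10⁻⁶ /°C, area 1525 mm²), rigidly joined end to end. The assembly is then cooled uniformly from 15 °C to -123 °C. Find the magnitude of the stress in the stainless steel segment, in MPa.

With the walls removed the bar would change length by δ_free = Σ αᵢΔT Lᵢ = 16.2×10⁻⁶×138×310 + 1.6×10⁻⁶×138×550 = 0.8145 mm.
Since the ends are fixed, an axial force P builds up, equal in every segment, with P · Σ Lᵢ/(AᵢEᵢ) = δ_free.
Σ Lᵢ/(AᵢEᵢ) = 310/(2275×191×10³) + 550/(1525×147×10³) = 3.167×10⁻⁶ mm/N.
P = 0.8145 / 3.167×10⁻⁶ = 257200 N = 257.2 kN, tensile.
σ_{stainless steel} = P / A = 257200 / 2275 = 113 MPa.

σ ≈ 113 MPa (tensile)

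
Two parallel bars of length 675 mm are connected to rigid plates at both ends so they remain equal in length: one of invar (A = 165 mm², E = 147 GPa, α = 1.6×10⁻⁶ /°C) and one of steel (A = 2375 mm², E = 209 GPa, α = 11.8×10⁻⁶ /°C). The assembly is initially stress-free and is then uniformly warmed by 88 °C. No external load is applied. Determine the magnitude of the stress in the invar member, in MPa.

σ ≈ 126 MPa (tensile)

Equilibrium of a rigid end plate with no external load gives equal and opposite internal forces ±P in the two members. Since α_{steel} > α_{invar}, heating drives the steel into compression and the invar into tension.
Compatibility of the two members (thermal + elastic change equal): (α₁ − α₂)ΔT = P·[1/(A₁E₁) + 1/(A₂E₂)].
|α₁ − α₂|·ΔT = 10.2×10⁻⁶ × 88 = 0.0008976.
1/(A₁E₁) + 1/(A₂E₂) = 1/(165×147×10³) + 1/(2375×209×10³) = 4.324×10⁻⁸ N⁻¹.
P = 0.0008976 / 4.324×10⁻⁸ = 20760 N = 20.76 kN.
σ_{invar} = P/A₁ = 20760/165 = 125.8 MPa, tensile.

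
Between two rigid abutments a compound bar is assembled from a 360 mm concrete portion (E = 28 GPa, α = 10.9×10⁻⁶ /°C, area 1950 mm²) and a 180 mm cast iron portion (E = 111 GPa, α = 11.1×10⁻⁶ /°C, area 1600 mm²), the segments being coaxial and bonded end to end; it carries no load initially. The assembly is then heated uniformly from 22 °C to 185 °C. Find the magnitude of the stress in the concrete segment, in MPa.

σ ≈ 65.1 MPa (compressive)

With the walls removed the bar would change length by δ_free = Σ αᵢΔT Lᵢ = 10.9×10⁻⁶×163×360 + 11.1×10⁻⁶×163×180 = 0.9653 mm.
The rigid supports impose zero overall length change; the single axial force P common to all segments must satisfy P Σ Lᵢ/(AᵢEᵢ) = δ_free.
Σ Lᵢ/(AᵢEᵢ) = 360/(1950×28×10³) + 180/(1600×111×10³) = 7.607×10⁻⁶ mm/N.
So P = 0.9653 / 7.607×10⁻⁶ = 126.9 kN, compressive.
σ_{concrete} = P / A = 126900 / 1950 = 65.07 MPa.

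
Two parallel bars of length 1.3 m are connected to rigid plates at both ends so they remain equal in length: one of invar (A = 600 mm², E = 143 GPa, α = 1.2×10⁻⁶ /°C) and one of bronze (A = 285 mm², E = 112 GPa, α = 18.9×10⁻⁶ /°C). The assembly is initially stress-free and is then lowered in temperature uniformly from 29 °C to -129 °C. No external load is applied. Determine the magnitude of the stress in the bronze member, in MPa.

The bronze has the larger α, so on cooling it would change length more than the invar if both were free. The rigid plates force a common final length, so the bronze is put into tension and the invar into compression, with equal and opposite forces P (no external load).
Compatibility of the two members (thermal + elastic change equal): (α₁ − α₂)ΔT = P·[1/(A₁E₁) + 1/(A₂E₂)].
|α₁ − α₂|·ΔT = 17.7×10⁻⁶ × 158 = 0.002797.
1/(A₁E₁) + 1/(A₂E₂) = 1/(600×143×10³) + 1/(285×112×10³) = 4.298×10⁻⁸ N⁻¹.
So P = 0.002797 / 4.298×10⁻⁸ = 65.06 kN.
σ_{bronze} = P/A₂ = 65060/285 = 228.3 MPa, tensile.

σ ≈ 228 MPa (tensile)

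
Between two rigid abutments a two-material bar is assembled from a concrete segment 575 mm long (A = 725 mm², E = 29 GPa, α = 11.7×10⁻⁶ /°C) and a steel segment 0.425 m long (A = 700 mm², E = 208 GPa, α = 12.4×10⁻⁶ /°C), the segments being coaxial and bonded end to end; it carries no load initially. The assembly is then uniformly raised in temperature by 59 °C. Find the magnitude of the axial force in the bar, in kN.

Free thermal expansion of the whole bar: Σ αᵢΔT Lᵢ = 11.7×10⁻⁶×59×575 + 12.4×10⁻⁶×59×425 = 0.7079 mm.
The walls prevent any net length change, so an axial force P (same in every segment) develops. Compatibility: P · Σ Lᵢ/(AᵢEᵢ) = δ_free.
The series flexibility is Σ Lᵢ/(AᵢEᵢ) = 575/(725×29×10³) + 425/(700×208×10³) = 3.027×10⁻⁵ mm/N.
So P = 0.7079 / 3.027×10⁻⁵ = 23.39 kN, compressive.

P ≈ 23.4 kN (compressive)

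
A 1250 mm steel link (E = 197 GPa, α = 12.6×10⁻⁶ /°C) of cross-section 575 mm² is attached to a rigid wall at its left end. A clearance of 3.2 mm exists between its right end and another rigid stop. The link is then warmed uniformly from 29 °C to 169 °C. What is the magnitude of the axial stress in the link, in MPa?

Unrestrained expansion: δ_free = αΔT L = 12.6×10⁻⁶ × 140 × 1250 = 2.205 mm.
This is smaller than the 3.2 mm clearance, so the link expands freely without reaching the stop — the stress is zero.

σ ≈ 0 MPa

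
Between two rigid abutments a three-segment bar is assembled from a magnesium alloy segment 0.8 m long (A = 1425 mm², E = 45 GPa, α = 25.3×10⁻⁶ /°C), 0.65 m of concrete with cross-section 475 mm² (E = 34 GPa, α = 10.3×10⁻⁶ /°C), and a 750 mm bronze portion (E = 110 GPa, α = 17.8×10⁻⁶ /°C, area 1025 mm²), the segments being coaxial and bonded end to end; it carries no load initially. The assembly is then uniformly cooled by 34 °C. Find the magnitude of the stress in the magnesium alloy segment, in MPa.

With the walls removed the bar would change length by δ_free = Σ αᵢΔT Lᵢ = 25.3×10⁻⁶×34×800 + 10.3×10⁻⁶×34×650 + 17.8×10⁻⁶×34×750 = 1.37 mm.
The rigid supports impose zero overall length change; the single axial force P common to all segments must satisfy P Σ Lᵢ/(AᵢEᵢ) = δ_free.
Σ Lᵢ/(AᵢEᵢ) = 800/(1425×45×10³) + 650/(475×34×10³) + 750/(1025×110×10³) = 5.938×10⁻⁵ mm/N.
Hence P = δ_free / Σ(L/AE) = 1.37/5.938×10⁻⁵ = 23.07 kN (tensile).
σ_{magnesium alloy} = P / A = 23070 / 1425 = 16.19 MPa.

σ ≈ 16.2 MPa (tensile)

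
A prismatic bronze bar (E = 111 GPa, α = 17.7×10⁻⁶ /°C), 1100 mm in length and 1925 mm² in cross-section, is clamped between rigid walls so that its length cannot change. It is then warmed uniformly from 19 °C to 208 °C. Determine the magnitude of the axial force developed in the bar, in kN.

With zero net strain, σ = E·αΔT = 111 GPa × 17.7×10⁻⁶ × 189 = 371.3 MPa.
Axial force P = σA = 371.3 × 1925 = 714800 N = 714.8 kN, compressive.

P ≈ 715 kN (compressive)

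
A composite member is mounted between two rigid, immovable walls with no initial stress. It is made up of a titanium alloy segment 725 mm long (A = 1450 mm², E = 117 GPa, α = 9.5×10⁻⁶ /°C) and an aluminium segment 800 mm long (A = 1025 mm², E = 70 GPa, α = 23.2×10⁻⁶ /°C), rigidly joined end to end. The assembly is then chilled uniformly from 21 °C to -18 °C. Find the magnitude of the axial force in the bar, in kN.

If the supports were absent, the total length change would be Σ αᵢΔT Lᵢ = 9.5×10⁻⁶×39×725 + 23.2×10⁻⁶×39×800 = 0.9925 mm.
Since the ends are fixed, an axial force P builds up, equal in every segment, with P · Σ Lᵢ/(AᵢEᵢ) = δ_free.
Σ Lᵢ/(AᵢEᵢ) = 725/(1450×117×10³) + 800/(1025×70×10³) = 1.542×10⁻⁵ mm/N.
P = 0.9925 / 1.542×10⁻⁵ = 64350 N = 64.35 kN, tensile.

P ≈ 64.3 kN (tensile)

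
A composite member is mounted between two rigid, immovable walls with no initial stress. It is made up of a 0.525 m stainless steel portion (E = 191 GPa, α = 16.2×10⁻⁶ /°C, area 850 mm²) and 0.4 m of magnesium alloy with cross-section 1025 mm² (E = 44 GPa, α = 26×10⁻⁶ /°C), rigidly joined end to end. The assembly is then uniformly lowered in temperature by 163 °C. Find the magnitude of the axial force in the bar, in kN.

Free thermal contraction of the whole bar: Σ αᵢΔT Lᵢ = 16.2×10⁻⁶×163×525 + 26×10⁻⁶×163×400 = 3.082 mm.
The walls prevent any net length change, so an axial force P (same in every segment) develops. Compatibility: P · Σ Lᵢ/(AᵢEᵢ) = δ_free.
Σ Lᵢ/(AᵢEᵢ) = 525/(850×191×10³) + 400/(1025×44×10³) = 1.21×10⁻⁵ mm/N.
P = 3.082 / 1.21×10⁻⁵ = 254600 N = 254.6 kN, tensile.

P ≈ 255 kN (tensile)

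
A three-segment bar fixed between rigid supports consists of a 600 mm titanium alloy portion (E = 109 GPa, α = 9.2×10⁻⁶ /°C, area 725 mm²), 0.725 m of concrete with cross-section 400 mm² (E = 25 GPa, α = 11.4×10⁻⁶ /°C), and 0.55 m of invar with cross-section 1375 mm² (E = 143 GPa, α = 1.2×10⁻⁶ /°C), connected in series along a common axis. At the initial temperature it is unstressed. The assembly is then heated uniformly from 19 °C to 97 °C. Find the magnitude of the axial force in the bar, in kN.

With the walls removed the bar would change length by δ_free = Σ αᵢΔT Lᵢ = 9.2×10⁻⁶×78×600 + 11.4×10⁻⁶×78×725 + 1.2×10⁻⁶×78×550 = 1.127 mm.
The rigid supports impose zero overall length change; the single axial force P common to all segments must satisfy P Σ Lᵢ/(AᵢEᵢ) = δ_free.
The series flexibility is Σ Lᵢ/(AᵢEᵢ) = 600/(725×109×10³) + 725/(400×25×10³) + 550/(1375×143×10³) = 8.289×10⁻⁵ mm/N.
P = 1.127 / 8.289×10⁻⁵ = 13590 N = 13.59 kN, compressive.

P ≈ 13.6 kN (compressive)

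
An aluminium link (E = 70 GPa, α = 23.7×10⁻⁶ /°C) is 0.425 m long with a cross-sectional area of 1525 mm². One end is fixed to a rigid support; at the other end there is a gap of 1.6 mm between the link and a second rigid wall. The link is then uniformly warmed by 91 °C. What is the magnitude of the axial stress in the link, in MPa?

Unrestrained expansion: δ_free = αΔT L = 23.7×10⁻⁶ × 91 × 425 = 0.9166 mm.
This is smaller than the 1.6 mm clearance, so the link expands freely without reaching the stop — the stress is zero.

σ ≈ 0 MPa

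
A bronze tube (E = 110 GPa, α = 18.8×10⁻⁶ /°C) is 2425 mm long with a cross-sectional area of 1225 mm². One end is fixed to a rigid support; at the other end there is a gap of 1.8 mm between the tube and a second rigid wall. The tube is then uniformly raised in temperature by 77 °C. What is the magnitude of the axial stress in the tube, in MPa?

σ ≈ 77.6 MPa (compressive)

If the wall were absent the tube would grow by αΔT L = 18.8×10⁻⁶ × 77 × 2425 = 3.51 mm.
This exceeds the 1.8 mm gap, so the wall pushes back. The portion of expansion that must be recovered elastically is δ_free − gap = 3.51 − 1.8 = 1.71 mm.
Compatibility: PL/(AE) = 1.71 mm, so σ = P/A = E × (1.71/2425) = 77.59 MPa.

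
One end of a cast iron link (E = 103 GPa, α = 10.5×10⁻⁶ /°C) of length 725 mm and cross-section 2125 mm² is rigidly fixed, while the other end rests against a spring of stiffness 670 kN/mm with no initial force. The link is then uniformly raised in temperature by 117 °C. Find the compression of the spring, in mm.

δ ≈ 0.277 mm

Free thermal expansion: δ_free = αΔT L = 10.5×10⁻⁶ × 117 × 725 = 0.8907 mm.
Let P be the compressive force at the spring. The link shortens elastically by PL/(AE) and the spring compresses by P/k; together these equal δ_free.
So P = δ_free / [L/(AE) + 1/k] = 0.8907 / [ 725/(2125×103×10³) + 1/(670×10³) ].
P = 0.8907 / 4.805×10⁻⁶ = 185400 N.
Spring compression = P/k = 185400/(670×10³) = 0.2767 mm.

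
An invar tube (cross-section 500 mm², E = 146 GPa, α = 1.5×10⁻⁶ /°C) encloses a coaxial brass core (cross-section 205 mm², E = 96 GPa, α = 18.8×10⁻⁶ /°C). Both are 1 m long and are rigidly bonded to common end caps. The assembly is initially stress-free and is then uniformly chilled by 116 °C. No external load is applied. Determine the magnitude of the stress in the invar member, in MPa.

σ ≈ 62.2 MPa (compressive)

Equilibrium of a rigid end plate with no external load gives equal and opposite internal forces ±P in the two members. Since α_{brass} > α_{invar}, cooling drives the brass into tension and the invar into compression.
Equating the net (thermal + elastic) strains gives |α₁ − α₂|·ΔT = P·[1/(A₁E₁) + 1/(A₂E₂)].
|α₁ − α₂|·ΔT = 17.3×10⁻⁶ × 116 = 0.002007.
1/(A₁E₁) + 1/(A₂E₂) = 1/(500×146×10³) + 1/(205×96×10³) = 6.451×10⁻⁸ N⁻¹.
So P = 0.002007 / 6.451×10⁻⁸ = 31.11 kN.
σ_{invar} = P/A₁ = 31110/500 = 62.22 MPa, compressive.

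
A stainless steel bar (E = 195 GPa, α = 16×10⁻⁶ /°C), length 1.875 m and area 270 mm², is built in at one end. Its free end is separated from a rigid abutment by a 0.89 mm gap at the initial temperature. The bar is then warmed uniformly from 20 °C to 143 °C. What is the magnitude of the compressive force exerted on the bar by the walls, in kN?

P ≈ 78.6 kN

Unrestrained expansion: δ_free = αΔT L = 16×10⁻⁶ × 123 × 1875 = 3.69 mm.
After closing the 0.89 mm clearance, 3.69 − 0.89 = 2.8 mm of expansion remains to be suppressed by the wall.
Compatibility: PL/(AE) = 2.8 mm, so σ = P/A = E × (2.8/1875) = 291.2 MPa.
Force on the wall = σA = 291.2 × 270 mm² = 78.62 kN.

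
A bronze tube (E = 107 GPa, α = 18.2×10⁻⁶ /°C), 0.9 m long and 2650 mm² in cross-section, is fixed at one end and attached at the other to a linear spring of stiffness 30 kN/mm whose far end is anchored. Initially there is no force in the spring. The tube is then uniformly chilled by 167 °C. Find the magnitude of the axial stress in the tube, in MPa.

Free thermal contraction: δ_free = αΔT L = 18.2×10⁻⁶ × 167 × 900 = 2.735 mm.
With a force P in the spring, the elastic change of the tube is PL/(AE) and that of the spring is P/k; compatibility requires their sum to equal δ_free.
P [ L/(AE) + 1/k ] = δ_free → P [ 900/(2650×107×10³) + 1/(30×10³) ] = 2.735.
P = 2.735 / 3.651×10⁻⁵ = 74930 N.
σ = P/A = 74930/2650 = 28.28 MPa.

σ ≈ 28.3 MPa (tensile)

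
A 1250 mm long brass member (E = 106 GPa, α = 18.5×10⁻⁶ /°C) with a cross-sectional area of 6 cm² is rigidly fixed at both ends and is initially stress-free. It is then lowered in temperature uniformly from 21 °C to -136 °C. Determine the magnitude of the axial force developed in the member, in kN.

With zero net strain, σ = E·αΔT = 106 GPa × 18.5×10⁻⁶ × 157 = 307.9 MPa.
Then P = σA = 307.9 × 600 mm² = 184.7 kN, tensile.

P ≈ 185 kN (tensile)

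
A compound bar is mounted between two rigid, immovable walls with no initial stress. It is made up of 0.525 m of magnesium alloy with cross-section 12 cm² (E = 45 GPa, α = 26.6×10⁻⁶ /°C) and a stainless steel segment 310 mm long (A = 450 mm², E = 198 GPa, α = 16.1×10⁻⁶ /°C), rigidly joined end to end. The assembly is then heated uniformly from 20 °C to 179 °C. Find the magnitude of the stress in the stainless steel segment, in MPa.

If the supports were absent, the total length change would be Σ αᵢΔT Lᵢ = 26.6×10⁻⁶×159×525 + 16.1×10⁻⁶×159×310 = 3.014 mm.
Since the ends are fixed, an axial force P builds up, equal in every segment, with P · Σ Lᵢ/(AᵢEᵢ) = δ_free.
Σ Lᵢ/(AᵢEᵢ) = 525/(1200×45×10³) + 310/(450×198×10³) = 1.32×10⁻⁵ mm/N.
P = 3.014 / 1.32×10⁻⁵ = 228300 N = 228.3 kN, compressive.
σ_{stainless steel} = P / A = 228300 / 450 = 507.4 MPa.

σ ≈ 507 MPa (compressive)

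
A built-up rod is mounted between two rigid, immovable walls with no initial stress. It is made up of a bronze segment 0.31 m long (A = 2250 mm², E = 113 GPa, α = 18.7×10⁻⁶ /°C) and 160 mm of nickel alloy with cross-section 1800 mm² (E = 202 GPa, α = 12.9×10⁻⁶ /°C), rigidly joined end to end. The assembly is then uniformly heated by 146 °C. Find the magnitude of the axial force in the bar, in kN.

With the walls removed the bar would change length by δ_free = Σ αᵢΔT Lᵢ = 18.7×10⁻⁶×146×310 + 12.9×10⁻⁶×146×160 = 1.148 mm.
The walls prevent any net length change, so an axial force P (same in every segment) develops. Compatibility: P · Σ Lᵢ/(AᵢEᵢ) = δ_free.
Σ Lᵢ/(AᵢEᵢ) = 310/(2250×113×10³) + 160/(1800×202×10³) = 1.659×10⁻⁶ mm/N.
P = 1.148 / 1.659×10⁻⁶ = 691700 N = 691.7 kN, compressive.

P ≈ 692 kN (compressive)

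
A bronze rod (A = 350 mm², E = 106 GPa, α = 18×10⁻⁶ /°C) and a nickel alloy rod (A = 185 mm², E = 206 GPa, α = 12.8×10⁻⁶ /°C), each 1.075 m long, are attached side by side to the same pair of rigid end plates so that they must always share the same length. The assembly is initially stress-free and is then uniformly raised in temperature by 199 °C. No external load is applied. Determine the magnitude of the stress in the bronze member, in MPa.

σ ≈ 55.6 MPa (compressive)

Both members must finish at the same length. With the larger α, the bronze tends to over-expand; the plates restrain it, putting the bronze in compression and the nickel alloy in tension. With no external load the two internal forces are equal and opposite, magnitude P.
Compatibility of the two members (thermal + elastic change equal): (α₁ − α₂)ΔT = P·[1/(A₁E₁) + 1/(A₂E₂)].
|α₁ − α₂|·ΔT = 5.2×10⁻⁶ × 199 = 0.001035.
1/(A₁E₁) + 1/(A₂E₂) = 1/(350×106×10³) + 1/(185×206×10³) = 5.319×10⁻⁸ N⁻¹.
P = 0.001035 / 5.319×10⁻⁸ = 19450 N = 19.45 kN.
σ_{bronze} = P/A₁ = 19450/350 = 55.58 MPa, compressive.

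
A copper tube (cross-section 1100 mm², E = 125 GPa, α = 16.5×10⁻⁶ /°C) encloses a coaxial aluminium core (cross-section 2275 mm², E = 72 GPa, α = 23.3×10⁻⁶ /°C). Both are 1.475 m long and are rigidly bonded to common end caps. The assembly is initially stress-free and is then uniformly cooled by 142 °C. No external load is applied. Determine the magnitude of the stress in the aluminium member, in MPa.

Equilibrium of a rigid end plate with no external load gives equal and opposite internal forces ±P in the two members. Since α_{aluminium} > α_{copper}, cooling drives the aluminium into tension and the copper into compression.
Setting the final lengths equal and cancelling L: (α₁ − α₂)ΔT = P/(A₁E₁) + P/(A₂E₂).
|α₁ − α₂|·ΔT = 6.8×10⁻⁶ × 142 = 0.0009656.
1/(A₁E₁) + 1/(A₂E₂) = 1/(1100×125×10³) + 1/(2275×72×10³) = 1.338×10⁻⁸ N⁻¹.
P = 0.0009656 / 1.338×10⁻⁸ = 72180 N = 72.18 kN.
σ_{aluminium} = P/A₂ = 72180/2275 = 31.73 MPa, tensile.

σ ≈ 31.7 MPa (tensile)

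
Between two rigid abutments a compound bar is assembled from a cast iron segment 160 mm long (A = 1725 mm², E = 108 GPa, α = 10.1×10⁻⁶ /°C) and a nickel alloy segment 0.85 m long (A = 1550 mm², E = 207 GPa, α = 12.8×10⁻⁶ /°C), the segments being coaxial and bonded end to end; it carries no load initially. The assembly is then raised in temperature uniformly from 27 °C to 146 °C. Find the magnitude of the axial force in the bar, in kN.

P ≈ 424 kN (compressive)

If the supports were absent, the total length change would be Σ αᵢΔT Lᵢ = 10.1×10⁻⁶×119×160 + 12.8×10⁻⁶×119×850 = 1.487 mm.
Since the ends are fixed, an axial force P builds up, equal in every segment, with P · Σ Lᵢ/(AᵢEᵢ) = δ_free.
Σ Lᵢ/(AᵢEᵢ) = 160/(1725×108×10³) + 850/(1550×207×10³) = 3.508×10⁻⁶ mm/N.
P = 1.487 / 3.508×10⁻⁶ = 423900 N = 423.9 kN, compressive.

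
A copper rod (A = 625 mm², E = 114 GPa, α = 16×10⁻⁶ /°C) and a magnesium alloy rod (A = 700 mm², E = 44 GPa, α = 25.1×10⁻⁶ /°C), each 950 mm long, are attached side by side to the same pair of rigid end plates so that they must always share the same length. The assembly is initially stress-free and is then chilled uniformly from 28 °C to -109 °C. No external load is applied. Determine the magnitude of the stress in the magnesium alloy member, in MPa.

σ ≈ 38.3 MPa (tensile)

Both members must finish at the same length. With the larger α, the magnesium alloy tends to over-contract; the plates restrain it, putting the magnesium alloy in tension and the copper in compression. With no external load the two internal forces are equal and opposite, magnitude P.
Compatibility of the two members (thermal + elastic change equal): (α₁ − α₂)ΔT = P·[1/(A₁E₁) + 1/(A₂E₂)].
|α₁ − α₂|·ΔT = 9.1×10⁻⁶ × 137 = 0.001247.
1/(A₁E₁) + 1/(A₂E₂) = 1/(625×114×10³) + 1/(700×44×10³) = 4.65×10⁻⁸ N⁻¹.
P = 0.001247 / 4.65×10⁻⁸ = 26810 N = 26.81 kN.
σ_{magnesium alloy} = P/A₂ = 26810/700 = 38.3 MPa, tensile.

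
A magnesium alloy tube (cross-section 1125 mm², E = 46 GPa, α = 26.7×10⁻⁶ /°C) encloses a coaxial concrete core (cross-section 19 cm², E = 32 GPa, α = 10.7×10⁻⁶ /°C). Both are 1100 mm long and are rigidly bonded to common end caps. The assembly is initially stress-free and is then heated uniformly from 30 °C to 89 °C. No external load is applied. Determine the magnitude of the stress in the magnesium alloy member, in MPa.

Equilibrium of a rigid end plate with no external load gives equal and opposite internal forces ±P in the two members. Since α_{magnesium alloy} > α_{concrete}, heating drives the magnesium alloy into compression and the concrete into tension.
Equating the net (thermal + elastic) strains gives |α₁ − α₂|·ΔT = P·[1/(A₁E₁) + 1/(A₂E₂)].
|α₁ − α₂|·ΔT = 16×10⁻⁶ × 59 = 0.000944.
1/(A₁E₁) + 1/(A₂E₂) = 1/(1125×46×10³) + 1/(1900×32×10³) = 3.577×10⁻⁸ N⁻¹.
P = 0.000944 / 3.577×10⁻⁸ = 26390 N = 26.39 kN.
σ_{magnesium alloy} = P/A₁ = 26390/1125 = 23.46 MPa, compressive.

σ ≈ 23.5 MPa (compressive)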